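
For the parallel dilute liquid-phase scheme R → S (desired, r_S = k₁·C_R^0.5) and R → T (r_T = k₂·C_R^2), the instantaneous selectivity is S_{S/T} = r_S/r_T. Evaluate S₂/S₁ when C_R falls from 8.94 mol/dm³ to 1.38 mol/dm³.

16.5

S_{S/T} = (k₁/k₂)·C_R^-1.5, so S₂/S₁ = (C_{R,2}/C_{R,1})^-1.5.
= (1.38/8.94)^(-1.5) = (0.1544)^(-1.5) = 16.5.
Selectivity toward S rises as C_R falls — low-concentration operation is favoured.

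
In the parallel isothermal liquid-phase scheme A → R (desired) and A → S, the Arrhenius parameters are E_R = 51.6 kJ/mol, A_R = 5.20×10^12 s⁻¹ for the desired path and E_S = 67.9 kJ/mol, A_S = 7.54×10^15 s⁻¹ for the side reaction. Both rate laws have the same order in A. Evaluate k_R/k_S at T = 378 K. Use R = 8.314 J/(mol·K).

Since both paths have the same order in A, the concentration cancels and S_{R/S} = k_R/k_S = (A_R/A_S)·exp[(E_S−E_R)/(RT)].
(E_S−E_R)/(RT) = (67.9−51.6)×10³/(8.314×378) = 16300/3143 = 5.187.
k_R/k_S = (5.20×10^12/7.54×10^15)·exp(5.187) = 6.897×10^-4 × 178.9 = 0.123.
Since E_R < E_S, lowering the temperature improves selectivity toward R.

0.123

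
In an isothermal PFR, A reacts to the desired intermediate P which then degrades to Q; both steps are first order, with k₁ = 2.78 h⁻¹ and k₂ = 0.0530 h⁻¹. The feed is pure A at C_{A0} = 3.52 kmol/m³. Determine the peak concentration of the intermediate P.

Evaluating C_P at τ_opt = ln(k₂/k₁)/(k₂−k₁) gives C_{P,max}/C_{A0} = (k₁/k₂)^[k₂/(k₂−k₁)].
= (2.78/0.0530)^(0.0530/(0.0530−2.78)) = (52.45)^(-0.01944) = 0.9259.
C_{P,max} = 0.9259×3.52 = 3.26 kmol/m³.

3.26 kmol/m³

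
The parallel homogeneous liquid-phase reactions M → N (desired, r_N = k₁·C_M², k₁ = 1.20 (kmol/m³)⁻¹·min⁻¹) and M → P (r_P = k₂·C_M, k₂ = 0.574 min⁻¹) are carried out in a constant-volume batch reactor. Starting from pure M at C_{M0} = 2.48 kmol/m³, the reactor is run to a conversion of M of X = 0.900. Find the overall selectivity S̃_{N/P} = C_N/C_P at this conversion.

2.32

C_M = C_{M0}(1−X) = 0.2480 kmol/m³.
Along a PFR/batch, dC_P/dC_M = −r_P/(r_N+r_P) = −k₂/(k₂+k₁·C_M).
Integrating from C_{M0} to C_M: C_P = (0.574/1.20)·ln[(0.574+1.20·2.48)/(0.574+1.20·0.248)] = 0.4783·ln(3.550/0.8716) = 0.6718 kmol/m³.
Then C_N = (C_{M0}−C_M) − C_P = 2.232 − 0.6718 = 1.560 kmol/m³.
S̃_{N/P} = C_N/C_P = 1.560/0.6718 = 2.32.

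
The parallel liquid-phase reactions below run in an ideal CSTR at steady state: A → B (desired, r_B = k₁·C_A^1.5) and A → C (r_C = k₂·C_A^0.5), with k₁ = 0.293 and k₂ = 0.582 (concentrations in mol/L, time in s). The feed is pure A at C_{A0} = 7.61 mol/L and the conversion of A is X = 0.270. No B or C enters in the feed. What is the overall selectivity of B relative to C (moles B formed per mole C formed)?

Exit C_A = C_{A0}(1−X) = 7.61×0.730 = 5.555 mol/L.
In a CSTR the entire volume is at exit conditions, so r_B = 0.293×5.555^1.5 = 3.836 and r_C = 0.582×5.555^0.5 = 1.372.
Overall selectivity = C_B/C_C = r_Bτ/(r_Cτ) = r_B/r_C = 2.80.

2.80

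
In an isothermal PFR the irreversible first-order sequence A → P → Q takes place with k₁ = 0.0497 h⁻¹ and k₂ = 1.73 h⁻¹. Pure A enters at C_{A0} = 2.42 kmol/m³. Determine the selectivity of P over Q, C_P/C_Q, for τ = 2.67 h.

The intermediate concentration in a first-order A→B→C sequence is C_P = k₁C_{A0}(e^(−k₁τ) − e^(−k₂τ))/(k₂−k₁).
e^(−k₁τ) = e^(−0.0497×2.67) = e^(−0.1327) = 0.8757; e^(−k₂τ) = e^(−4.619) = 0.009862.
C_P = 0.0497×2.42/(1.73−0.0497) × (0.8757−0.009862) = 0.07158×0.8659 = 0.06198 kmol/m³.
C_A = C_{A0}e^(−k₁τ) = 2.119 kmol/m³, so C_Q = C_{A0}−C_A−C_P = 0.2388 kmol/m³; C_P/C_Q = 0.260.

0.260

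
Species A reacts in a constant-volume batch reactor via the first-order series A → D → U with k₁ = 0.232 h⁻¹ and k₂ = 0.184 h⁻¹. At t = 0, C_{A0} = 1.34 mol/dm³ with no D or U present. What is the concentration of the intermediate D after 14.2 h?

0.235 mol/dm³

Solving the coupled first-order balances gives C_D(t) = [k₁/(k₂−k₁)]·C_{A0}·(e^(−k₁t) − e^(−k₂t)).
e^(−k₁t) = e^(−0.232×14.2) = e^(−3.294) = 0.03709; e^(−k₂t) = e^(−2.613) = 0.07333.
C_D = 0.232×1.34/(0.184−0.232) × (0.03709−0.07333) = (-6.477)×(-0.03624) = 0.2347 mol/dm³.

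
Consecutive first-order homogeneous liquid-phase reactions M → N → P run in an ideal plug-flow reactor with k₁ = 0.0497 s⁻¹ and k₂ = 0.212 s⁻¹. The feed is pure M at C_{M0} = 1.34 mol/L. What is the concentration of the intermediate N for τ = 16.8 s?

Solving the coupled first-order balances gives C_N(τ) = [k₁/(k₂−k₁)]·C_{M0}·(e^(−k₁τ) − e^(−k₂τ)).
e^(−k₁τ) = e^(−0.0497×16.8) = e^(−0.8350) = 0.4339; e^(−k₂τ) = e^(−3.562) = 0.02839.
C_N = 0.0497×1.34/(0.212−0.0497) × (0.4339−0.02839) = 0.4103×0.4055 = 0.1664 mol/L.

0.166 mol/L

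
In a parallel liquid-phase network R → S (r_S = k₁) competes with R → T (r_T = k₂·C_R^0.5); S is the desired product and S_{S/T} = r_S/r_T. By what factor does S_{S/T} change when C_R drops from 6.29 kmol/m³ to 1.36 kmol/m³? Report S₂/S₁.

2.15

S_{S/T} = (k₁/k₂)·C_R^-0.5, so S₂/S₁ = (C_{R,2}/C_{R,1})^-0.5.
= (1.36/6.29)^(-0.5) = (0.2162)^(-0.5) = 2.15.
Selectivity toward S rises as C_R falls — low-concentration operation is favoured.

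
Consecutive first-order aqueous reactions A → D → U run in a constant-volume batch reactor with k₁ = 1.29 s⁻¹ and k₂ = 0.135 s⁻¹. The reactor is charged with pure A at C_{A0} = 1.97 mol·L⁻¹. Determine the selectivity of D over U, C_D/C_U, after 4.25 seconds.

1.68

For first-order series with pure A initially, C_D(t) = k₁C_{A0}/(k₂−k₁)·(e^(−k₁t) − e^(−k₂t)).
e^(−k₁t) = e^(−1.29×4.25) = e^(−5.482) = 0.004159; e^(−k₂t) = e^(−0.5737) = 0.5634.
C_D = 1.29×1.97/(0.135−1.29) × (0.004159−0.5634) = (-2.200)×(-0.5592) = 1.230 mol·L⁻¹.
C_A = C_{A0}e^(−k₁t) = 0.008193 mol·L⁻¹, so C_U = C_{A0}−C_A−C_D = 0.7313 mol·L⁻¹; C_D/C_U = 1.68.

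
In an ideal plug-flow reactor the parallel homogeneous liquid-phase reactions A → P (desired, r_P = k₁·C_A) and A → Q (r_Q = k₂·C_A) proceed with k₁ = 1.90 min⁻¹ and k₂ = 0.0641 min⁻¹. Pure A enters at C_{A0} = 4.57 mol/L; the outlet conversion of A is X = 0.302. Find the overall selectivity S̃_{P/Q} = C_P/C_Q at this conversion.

29.6

C_A = C_{A0}(1−X) = 3.190 mol/L.
Both paths are first order in A, so the instantaneous fraction to P is constant: dC_P/d(−C_A) = k₁/(k₁+k₂) = 0.9674.
C_P = 0.9674·(C_{A0}−C_A) = 0.9674×1.380 = 1.34 mol/L.
C_Q = (C_{A0}−C_A)−C_P = 0.04504 mol/L; S̃_{P/Q} = 1.335/0.04504 = 29.6.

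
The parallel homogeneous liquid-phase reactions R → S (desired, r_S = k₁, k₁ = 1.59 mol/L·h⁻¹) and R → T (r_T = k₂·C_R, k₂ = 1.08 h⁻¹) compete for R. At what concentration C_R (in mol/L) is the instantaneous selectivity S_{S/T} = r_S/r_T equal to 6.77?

S_{S/T} = (k₁/k₂)·C_R⁻¹ ⇒ C_R = (S·k₂/k₁)^(-1).
= (6.77×1.08/1.59)^(-1) = (4.598)^(-1) = 0.217 mol/L.

0.217 mol/L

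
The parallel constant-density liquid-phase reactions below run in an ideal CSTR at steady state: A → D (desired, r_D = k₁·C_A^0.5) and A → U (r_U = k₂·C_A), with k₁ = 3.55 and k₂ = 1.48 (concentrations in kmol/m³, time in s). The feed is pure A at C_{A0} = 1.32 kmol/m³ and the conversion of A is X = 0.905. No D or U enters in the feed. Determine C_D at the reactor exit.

1.04 kmol/m³

Exit C_A = C_{A0}(1−X) = 1.32×0.0950 = 0.1254 kmol/m³.
In a CSTR the entire volume is at exit conditions, so r_D = 3.55×0.1254^0.5 = 1.257 and r_U = 1.48×0.1254 = 0.1856.
Fraction of consumed A going to D: r_D/(r_D+r_U) = 0.8714.
C_D = 0.8714·C_{A0}·X = 0.8714×1.32×0.905 = 1.04 kmol/m³.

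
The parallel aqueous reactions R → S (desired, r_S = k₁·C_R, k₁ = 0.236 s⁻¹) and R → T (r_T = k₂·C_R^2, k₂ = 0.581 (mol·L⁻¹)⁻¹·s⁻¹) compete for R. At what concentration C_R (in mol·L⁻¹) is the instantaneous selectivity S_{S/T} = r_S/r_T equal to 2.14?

S_{S/T} = (k₁/k₂)·C_R⁻¹ ⇒ C_R = (S·k₂/k₁)^(-1).
= (2.14×0.581/0.236)^(-1) = (5.268)^(-1) = 0.190 mol·L⁻¹.

0.190 mol·L⁻¹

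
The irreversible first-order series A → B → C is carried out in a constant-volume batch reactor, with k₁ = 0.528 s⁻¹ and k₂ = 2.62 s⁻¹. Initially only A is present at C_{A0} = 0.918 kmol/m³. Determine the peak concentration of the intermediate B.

At the optimum, C_{B,max}/C_{A0} = (k₁/k₂)^[k₂/(k₂−k₁)].
= (0.528/2.62)^(2.62/(2.62−0.528)) = (0.2015)^(1.252) = 0.1345.
C_{B,max} = 0.1345×0.918 = 0.123 kmol/m³.

0.123 kmol/m³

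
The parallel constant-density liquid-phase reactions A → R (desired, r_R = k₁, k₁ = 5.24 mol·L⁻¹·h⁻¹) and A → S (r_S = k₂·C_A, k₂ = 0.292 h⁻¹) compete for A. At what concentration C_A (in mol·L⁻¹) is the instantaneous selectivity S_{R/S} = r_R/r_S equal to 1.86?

9.65 mol·L⁻¹

S_{R/S} = (k₁/k₂)·C_A⁻¹ ⇒ C_A = (S·k₂/k₁)^(-1).
= (1.86×0.292/5.24)^(-1) = (0.1036)^(-1) = 9.65 mol·L⁻¹.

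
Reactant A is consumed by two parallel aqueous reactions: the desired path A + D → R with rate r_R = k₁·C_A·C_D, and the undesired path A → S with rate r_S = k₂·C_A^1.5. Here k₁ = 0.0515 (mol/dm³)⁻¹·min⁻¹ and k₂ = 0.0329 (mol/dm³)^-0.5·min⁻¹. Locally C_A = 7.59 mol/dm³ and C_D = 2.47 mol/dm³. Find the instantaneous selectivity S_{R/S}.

1.40

S_{R/S} = r_R/r_S = (k₁·C_A·C_D)/(k₂·C_A^1.5) = (k₁/k₂)·C_A^-0.5·C_D.
= (0.0515×7.590×2.470) / (0.0329×7.590^1.5) = 0.9655/0.6880 = 1.40.
The undesired path is higher order in A, so low C_A (CSTR or dilute feed) favours R.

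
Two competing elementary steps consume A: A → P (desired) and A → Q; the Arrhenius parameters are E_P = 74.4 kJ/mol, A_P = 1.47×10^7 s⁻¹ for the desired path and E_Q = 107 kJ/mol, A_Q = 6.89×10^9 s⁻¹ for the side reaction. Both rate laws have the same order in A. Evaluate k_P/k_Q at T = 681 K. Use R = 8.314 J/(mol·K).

k_P/k_Q = (A_P/A_Q)·exp[−(E_P−E_Q)/(RT)] = (A_P/A_Q)·exp[(E_Q−E_P)/(RT)].
(E_Q−E_P)/(RT) = (107−74.4)×10³/(8.314×681) = 32600/5662 = 5.758.
k_P/k_Q = (1.47×10^7/6.89×10^9)·exp(5.758) = 0.002134 × 316.7 = 0.676.
Since E_P < E_Q, lowering the temperature improves selectivity toward P.

0.676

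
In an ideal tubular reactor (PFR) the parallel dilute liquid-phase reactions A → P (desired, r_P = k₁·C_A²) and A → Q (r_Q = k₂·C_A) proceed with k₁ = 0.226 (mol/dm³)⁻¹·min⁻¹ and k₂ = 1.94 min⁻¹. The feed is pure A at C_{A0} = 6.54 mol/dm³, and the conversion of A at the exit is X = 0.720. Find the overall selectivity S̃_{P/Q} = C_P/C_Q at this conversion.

0.471

C_A = C_{A0}(1−X) = 1.831 mol/dm³.
Along a PFR/batch, dC_Q/dC_A = −r_Q/(r_P+r_Q) = −k₂/(k₂+k₁·C_A).
Integrating from C_{A0} to C_A: C_Q = (1.94/0.226)·ln[(1.94+0.226·6.54)/(1.94+0.226·1.83)] = 8.584·ln(3.418/2.354) = 3.202 mol/dm³.
Then C_P = (C_{A0}−C_A) − C_Q = 4.709 − 3.202 = 1.507 mol/dm³.
S̃_{P/Q} = C_P/C_Q = 1.507/3.202 = 0.471.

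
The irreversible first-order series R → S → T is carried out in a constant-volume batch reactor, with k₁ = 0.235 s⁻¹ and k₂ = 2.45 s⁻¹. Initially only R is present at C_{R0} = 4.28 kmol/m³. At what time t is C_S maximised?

The intermediate peaks when r₁ = r₂, i.e. k₁e^(−k₁t) = k₂e^(−k₂t), giving t_opt = ln(k₂/k₁)/(k₂−k₁).
= ln(2.45/0.235)/(2.45−0.235) = ln(10.43)/2.215 = 2.344/2.215 = 1.06 s.

1.06 s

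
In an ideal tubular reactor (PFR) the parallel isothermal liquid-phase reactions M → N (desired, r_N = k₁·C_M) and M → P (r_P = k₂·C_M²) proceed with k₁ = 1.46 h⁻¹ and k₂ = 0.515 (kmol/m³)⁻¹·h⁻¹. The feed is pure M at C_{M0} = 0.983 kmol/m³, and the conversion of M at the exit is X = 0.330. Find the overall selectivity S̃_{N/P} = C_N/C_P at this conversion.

C_M = C_{M0}(1−X) = 0.6586 kmol/m³.
Along a PFR/batch, dC_N/dC_M = −r_N/(r_N+r_P) = −k₁/(k₁+k₂·C_M).
Integrating from C_{M0} to C_M: C_N = (1.46/0.515)·ln[(1.46+0.515·0.983)/(1.46+0.515·0.659)] = 2.835·ln(1.966/1.799) = 0.2517 kmol/m³.
C_P = (C_{M0}−C_M)−C_N = 0.07267 kmol/m³; S̃_{N/P} = 0.2517/0.07267 = 3.46.

3.46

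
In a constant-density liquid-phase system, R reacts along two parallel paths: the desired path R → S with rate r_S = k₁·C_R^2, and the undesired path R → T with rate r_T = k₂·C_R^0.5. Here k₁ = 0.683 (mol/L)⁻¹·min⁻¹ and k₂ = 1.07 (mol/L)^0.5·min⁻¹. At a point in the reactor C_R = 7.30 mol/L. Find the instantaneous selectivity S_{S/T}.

S_{S/T} = r_S/r_T = (k₁·C_R^2)/(k₂·C_R^0.5) = (k₁/k₂)·C_R^1.5.
= (0.683×7.300^2) / (1.07×7.300^0.5) = 36.40/2.891 = 12.6.

12.6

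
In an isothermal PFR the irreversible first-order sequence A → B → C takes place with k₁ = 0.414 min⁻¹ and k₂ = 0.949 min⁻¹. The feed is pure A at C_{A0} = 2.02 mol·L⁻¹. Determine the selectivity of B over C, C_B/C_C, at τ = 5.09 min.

0.111

The intermediate concentration in a first-order A→B→C sequence is C_B = k₁C_{A0}(e^(−k₁τ) − e^(−k₂τ))/(k₂−k₁).
e^(−k₁τ) = e^(−0.414×5.09) = e^(−2.107) = 0.1216; e^(−k₂τ) = e^(−4.830) = 0.007983.
C_B = 0.414×2.02/(0.949−0.414) × (0.1216−0.007983) = 1.563×0.1136 = 0.1776 mol·L⁻¹.
C_A = C_{A0}e^(−k₁τ) = 0.2456 mol·L⁻¹, so C_C = C_{A0}−C_A−C_B = 1.597 mol·L⁻¹; C_B/C_C = 0.111.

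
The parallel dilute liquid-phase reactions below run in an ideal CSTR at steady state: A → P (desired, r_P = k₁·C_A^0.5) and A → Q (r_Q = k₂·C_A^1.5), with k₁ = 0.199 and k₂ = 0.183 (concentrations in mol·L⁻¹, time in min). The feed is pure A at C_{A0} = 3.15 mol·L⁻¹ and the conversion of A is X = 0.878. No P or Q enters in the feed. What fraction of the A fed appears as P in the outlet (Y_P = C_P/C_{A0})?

0.649

Exit C_A = C_{A0}(1−X) = 3.15×0.122 = 0.3843 mol·L⁻¹.
Rates in a CSTR are evaluated at the outlet concentration: r_P = 0.199×0.3843^0.5 = 0.1234, r_Q = 0.183×0.3843^1.5 = 0.04360.
Fraction of consumed A going to P: r_P/(r_P+r_Q) = 0.7389.
C_P = 0.7389·C_{A0}·X = 0.7389×3.15×0.878 = 2.04 mol·L⁻¹; Y_P = C_P/C_{A0} = 0.649.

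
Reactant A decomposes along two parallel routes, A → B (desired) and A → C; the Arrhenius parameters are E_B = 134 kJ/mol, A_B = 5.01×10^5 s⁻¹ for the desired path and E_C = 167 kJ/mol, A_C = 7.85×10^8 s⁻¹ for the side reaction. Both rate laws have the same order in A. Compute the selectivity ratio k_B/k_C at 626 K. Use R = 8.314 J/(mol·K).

k_B/k_C = (A_B/A_C)·exp[−(E_B−E_C)/(RT)] = (A_B/A_C)·exp[(E_C−E_B)/(RT)].
(E_C−E_B)/(RT) = (167−134)×10³/(8.314×626) = 33000/5205 = 6.341.
k_B/k_C = (5.01×10^5/7.85×10^8)·exp(6.341) = 6.382×10^-4 × 567.1 = 0.362.
Since E_B < E_C, lowering the temperature improves selectivity toward B.

0.362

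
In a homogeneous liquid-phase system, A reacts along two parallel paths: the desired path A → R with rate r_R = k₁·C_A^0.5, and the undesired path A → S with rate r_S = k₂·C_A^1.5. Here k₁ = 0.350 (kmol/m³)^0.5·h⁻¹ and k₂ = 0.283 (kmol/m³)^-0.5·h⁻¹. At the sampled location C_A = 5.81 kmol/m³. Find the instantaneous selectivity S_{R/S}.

S_{R/S} = r_R/r_S = (k₁·C_A^0.5)/(k₂·C_A^1.5) = (k₁/k₂)·C_A⁻¹.
= (0.350×5.810^0.5) / (0.283×5.810^1.5) = 0.8436/3.963 = 0.213.

0.213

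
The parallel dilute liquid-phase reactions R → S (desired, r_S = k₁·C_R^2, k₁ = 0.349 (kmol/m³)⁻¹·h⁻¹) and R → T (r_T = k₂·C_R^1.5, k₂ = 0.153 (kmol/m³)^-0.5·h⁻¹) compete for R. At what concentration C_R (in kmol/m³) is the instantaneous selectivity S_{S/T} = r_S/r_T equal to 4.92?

S_{S/T} = (k₁/k₂)·C_R^0.5 ⇒ C_R = (S·k₂/k₁)^(2).
= (4.92×0.153/0.349)^(2) = (2.157)^(2) = 4.65 kmol/m³.

4.65 kmol/m³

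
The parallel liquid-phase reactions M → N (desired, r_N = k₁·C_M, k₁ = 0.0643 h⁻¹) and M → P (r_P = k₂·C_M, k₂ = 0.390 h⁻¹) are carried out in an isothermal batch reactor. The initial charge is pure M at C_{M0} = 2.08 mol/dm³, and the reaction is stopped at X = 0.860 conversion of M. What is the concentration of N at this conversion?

C_M = C_{M0}(1−X) = 0.2912 mol/dm³.
Both paths are first order in M, so the instantaneous fraction to N is constant: dC_N/d(−C_M) = k₁/(k₁+k₂) = 0.1415.
C_N = 0.1415·(C_{M0}−C_M) = 0.1415×1.789 = 0.253 mol/dm³.

0.253 mol/dm³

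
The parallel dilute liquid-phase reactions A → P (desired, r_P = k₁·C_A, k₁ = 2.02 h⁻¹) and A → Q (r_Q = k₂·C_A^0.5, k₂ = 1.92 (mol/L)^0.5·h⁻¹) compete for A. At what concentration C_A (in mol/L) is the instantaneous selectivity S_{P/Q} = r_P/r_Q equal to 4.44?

17.8 mol/L

S_{P/Q} = (k₁/k₂)·C_A^0.5 ⇒ C_A = (S·k₂/k₁)^(2).
= (4.44×1.92/2.02)^(2) = (4.220)^(2) = 17.8 mol/L.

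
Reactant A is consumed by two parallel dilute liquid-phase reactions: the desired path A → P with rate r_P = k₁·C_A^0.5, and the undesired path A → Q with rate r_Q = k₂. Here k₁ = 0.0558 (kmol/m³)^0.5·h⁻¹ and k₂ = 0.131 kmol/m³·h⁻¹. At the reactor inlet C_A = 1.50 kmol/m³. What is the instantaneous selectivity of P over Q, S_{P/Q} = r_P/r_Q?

0.522

S_{P/Q} = r_P/r_Q = (k₁·C_A^0.5)/(k₂) = (k₁/k₂)·C_A^0.5.
= (0.0558×1.500^0.5) / (0.131) = 0.06834/0.1310 = 0.522.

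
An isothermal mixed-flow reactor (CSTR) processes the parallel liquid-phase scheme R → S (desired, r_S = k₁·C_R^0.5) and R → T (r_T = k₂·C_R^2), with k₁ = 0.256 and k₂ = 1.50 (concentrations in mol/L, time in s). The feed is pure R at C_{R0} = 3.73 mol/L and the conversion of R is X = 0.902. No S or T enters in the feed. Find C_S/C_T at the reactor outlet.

Exit C_R = C_{R0}(1−X) = 3.73×0.0980 = 0.3655 mol/L.
Rates in a CSTR are evaluated at the outlet concentration: r_S = 0.256×0.3655^0.5 = 0.1548, r_T = 1.50×0.3655^2 = 0.2004.
Overall selectivity = C_S/C_T = r_Sτ/(r_Tτ) = r_S/r_T = 0.772.

0.772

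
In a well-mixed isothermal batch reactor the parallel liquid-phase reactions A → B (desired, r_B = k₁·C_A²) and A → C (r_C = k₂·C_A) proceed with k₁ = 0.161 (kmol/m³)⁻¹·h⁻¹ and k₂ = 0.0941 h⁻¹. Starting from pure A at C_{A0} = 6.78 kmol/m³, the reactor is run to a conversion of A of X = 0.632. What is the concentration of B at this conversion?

C_A = C_{A0}(1−X) = 2.495 kmol/m³.
Along a PFR/batch, dC_C/dC_A = −r_C/(r_B+r_C) = −k₂/(k₂+k₁·C_A).
Integrating from C_{A0} to C_A: C_C = (0.0941/0.161)·ln[(0.0941+0.161·6.78)/(0.0941+0.161·2.50)] = 0.5845·ln(1.186/0.4958) = 0.5096 kmol/m³.
Then C_B = (C_{A0}−C_A) − C_C = 4.285 − 0.5096 = 3.775 kmol/m³.

3.78 kmol/m³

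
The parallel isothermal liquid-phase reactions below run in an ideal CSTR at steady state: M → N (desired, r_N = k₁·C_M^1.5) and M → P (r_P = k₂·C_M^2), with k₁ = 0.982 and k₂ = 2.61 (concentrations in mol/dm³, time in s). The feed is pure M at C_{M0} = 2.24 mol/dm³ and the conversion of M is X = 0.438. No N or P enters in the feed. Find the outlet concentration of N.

Exit C_M = C_{M0}(1−X) = 2.24×0.562 = 1.259 mol/dm³.
A CSTR operates uniformly at the exit composition, giving r_N = 1.387 and r_P = 4.136 (each k·C_M^n at C_M = 1.259).
Fraction of consumed M going to N: r_N/(r_N+r_P) = 0.2511.
C_N = 0.2511·C_{M0}·X = 0.2511×2.24×0.438 = 0.246 mol/dm³.

0.246 mol/dm³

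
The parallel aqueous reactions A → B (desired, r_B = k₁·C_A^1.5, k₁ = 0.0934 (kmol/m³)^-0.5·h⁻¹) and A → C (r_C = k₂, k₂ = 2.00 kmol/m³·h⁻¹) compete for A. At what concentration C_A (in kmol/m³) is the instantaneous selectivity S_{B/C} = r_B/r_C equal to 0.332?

S_{B/C} = (k₁/k₂)·C_A^1.5 ⇒ C_A = (S·k₂/k₁)^(1/1.5).
= (0.332×2.00/0.0934)^(0.6667) = (7.109)^(0.6667) = 3.70 kmol/m³.

3.70 kmol/m³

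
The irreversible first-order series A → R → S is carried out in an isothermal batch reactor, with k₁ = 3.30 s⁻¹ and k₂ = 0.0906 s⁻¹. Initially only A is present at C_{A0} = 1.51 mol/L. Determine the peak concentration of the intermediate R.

1.36 mol/L

At the optimum, C_{R,max}/C_{A0} = (k₁/k₂)^[k₂/(k₂−k₁)].
= (3.30/0.0906)^(0.0906/(0.0906−3.30)) = (36.42)^(-0.02823) = 0.9035.
C_{R,max} = 0.9035×1.51 = 1.36 mol/L.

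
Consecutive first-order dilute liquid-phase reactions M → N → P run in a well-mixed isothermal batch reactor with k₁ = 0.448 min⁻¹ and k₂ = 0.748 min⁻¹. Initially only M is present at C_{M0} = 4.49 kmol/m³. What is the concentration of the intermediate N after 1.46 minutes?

1.24 kmol/m³

For first-order series with pure M initially, C_N(t) = k₁C_{M0}/(k₂−k₁)·(e^(−k₁t) − e^(−k₂t)).
e^(−k₁t) = e^(−0.448×1.46) = e^(−0.6541) = 0.5199; e^(−k₂t) = e^(−1.092) = 0.3355.
C_N = 0.448×4.49/(0.748−0.448) × (0.5199−0.3355) = 6.705×0.1844 = 1.236 kmol/m³.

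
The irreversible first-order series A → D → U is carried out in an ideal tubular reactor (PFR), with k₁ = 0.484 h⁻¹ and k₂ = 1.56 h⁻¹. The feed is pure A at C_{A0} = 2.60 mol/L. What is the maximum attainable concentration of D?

0.477 mol/L

Evaluating C_D at τ_opt = ln(k₂/k₁)/(k₂−k₁) gives C_{D,max}/C_{A0} = (k₁/k₂)^[k₂/(k₂−k₁)].
= (0.484/1.56)^(1.56/(1.56−0.484)) = (0.3103)^(1.450) = 0.1833.
C_{D,max} = 0.1833×2.60 = 0.477 mol/L.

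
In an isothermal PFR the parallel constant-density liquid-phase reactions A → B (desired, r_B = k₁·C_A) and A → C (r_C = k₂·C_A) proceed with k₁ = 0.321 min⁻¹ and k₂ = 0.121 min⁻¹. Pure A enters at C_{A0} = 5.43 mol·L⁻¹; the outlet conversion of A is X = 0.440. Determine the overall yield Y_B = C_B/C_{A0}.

C_A = C_{A0}(1−X) = 3.041 mol·L⁻¹.
Both paths are first order in A, so the instantaneous fraction to B is constant: dC_B/d(−C_A) = k₁/(k₁+k₂) = 0.7262.
C_B = 0.7262·(C_{A0}−C_A) = 0.7262×2.389 = 1.74 mol·L⁻¹.
Y_B = C_B/C_{A0} = 1.735/5.43 = 0.320.

0.320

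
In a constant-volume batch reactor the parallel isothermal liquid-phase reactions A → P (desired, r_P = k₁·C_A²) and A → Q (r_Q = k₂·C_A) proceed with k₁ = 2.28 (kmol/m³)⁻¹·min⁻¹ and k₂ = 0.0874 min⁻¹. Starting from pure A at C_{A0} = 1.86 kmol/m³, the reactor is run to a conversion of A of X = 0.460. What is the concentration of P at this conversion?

C_A = C_{A0}(1−X) = 1.004 kmol/m³.
Along a PFR/batch, dC_Q/dC_A = −r_Q/(r_P+r_Q) = −k₂/(k₂+k₁·C_A).
Integrating from C_{A0} to C_A: C_Q = (0.0874/2.28)·ln[(0.0874+2.28·1.86)/(0.0874+2.28·1.00)] = 0.03833·ln(4.328/2.377) = 0.02297 kmol/m³.
Then C_P = (C_{A0}−C_A) − C_Q = 0.8556 − 0.02297 = 0.8326 kmol/m³.

0.833 kmol/m³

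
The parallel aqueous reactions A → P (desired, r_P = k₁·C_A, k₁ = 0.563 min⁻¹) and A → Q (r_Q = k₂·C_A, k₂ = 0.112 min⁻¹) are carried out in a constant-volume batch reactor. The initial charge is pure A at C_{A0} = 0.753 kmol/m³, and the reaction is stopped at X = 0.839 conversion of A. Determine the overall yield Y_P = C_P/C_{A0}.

C_A = C_{A0}(1−X) = 0.1212 kmol/m³.
Both paths are first order in A, so the instantaneous fraction to P is constant: dC_P/d(−C_A) = k₁/(k₁+k₂) = 0.8341.
C_P = 0.8341·(C_{A0}−C_A) = 0.8341×0.6318 = 0.527 kmol/m³.
Y_P = C_P/C_{A0} = 0.5269/0.753 = 0.700.

0.700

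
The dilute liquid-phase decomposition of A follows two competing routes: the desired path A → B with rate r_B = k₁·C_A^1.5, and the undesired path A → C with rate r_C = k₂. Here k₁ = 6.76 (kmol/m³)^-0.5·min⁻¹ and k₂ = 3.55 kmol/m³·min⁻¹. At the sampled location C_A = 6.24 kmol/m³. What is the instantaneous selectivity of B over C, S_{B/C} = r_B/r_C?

29.7

S_{B/C} = r_B/r_C = (k₁·C_A^1.5)/(k₂) = (k₁/k₂)·C_A^1.5.
= (6.76×6.240^1.5) / (3.55) = 105.4/3.550 = 29.7.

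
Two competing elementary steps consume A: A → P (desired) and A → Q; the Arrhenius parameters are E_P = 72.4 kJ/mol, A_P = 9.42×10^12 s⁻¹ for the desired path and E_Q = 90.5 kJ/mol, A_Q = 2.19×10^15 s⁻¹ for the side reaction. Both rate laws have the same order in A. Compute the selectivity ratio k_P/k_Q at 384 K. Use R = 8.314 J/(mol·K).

1.25

k_P/k_Q = (A_P/A_Q)·exp[−(E_P−E_Q)/(RT)] = (A_P/A_Q)·exp[(E_Q−E_P)/(RT)].
(E_Q−E_P)/(RT) = (90.5−72.4)×10³/(8.314×384) = 18100/3193 = 5.669.
k_P/k_Q = (9.42×10^12/2.19×10^15)·exp(5.669) = 0.004301 × 289.9 = 1.25.
Since E_P < E_Q, lowering the temperature improves selectivity toward P.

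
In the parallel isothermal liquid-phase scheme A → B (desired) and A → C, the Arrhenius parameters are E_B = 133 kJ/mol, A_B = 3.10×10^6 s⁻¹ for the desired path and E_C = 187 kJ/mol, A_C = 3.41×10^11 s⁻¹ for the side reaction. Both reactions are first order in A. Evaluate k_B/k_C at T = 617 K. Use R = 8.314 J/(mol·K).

With equal orders, S_{B/C} = k_B/k_C = (A_B/A_C)·exp[(E_C−E_B)/(RT)].
(E_C−E_B)/(RT) = (187−133)×10³/(8.314×617) = 54000/5130 = 10.53.
k_B/k_C = (3.10×10^6/3.41×10^11)·exp(10.53) = 9.091×10^-6 × 37304 = 0.339.
Since E_B < E_C, lowering the temperature improves selectivity toward B.

0.339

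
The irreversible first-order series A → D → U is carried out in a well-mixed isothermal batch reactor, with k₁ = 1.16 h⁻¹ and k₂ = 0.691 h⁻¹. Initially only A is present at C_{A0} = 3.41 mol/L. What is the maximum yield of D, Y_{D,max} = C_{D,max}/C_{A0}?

0.466

At the optimum, C_{D,max}/C_{A0} = (k₁/k₂)^[k₂/(k₂−k₁)].
= (1.16/0.691)^(0.691/(0.691−1.16)) = (1.679)^(-1.473) = 0.4662.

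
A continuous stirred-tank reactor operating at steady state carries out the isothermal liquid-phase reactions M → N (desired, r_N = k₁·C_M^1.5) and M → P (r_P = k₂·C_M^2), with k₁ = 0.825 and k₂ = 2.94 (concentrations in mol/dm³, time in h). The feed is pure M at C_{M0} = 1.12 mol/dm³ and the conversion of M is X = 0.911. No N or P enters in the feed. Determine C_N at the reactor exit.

0.480 mol/dm³

Exit C_M = C_{M0}(1−X) = 1.12×0.0890 = 0.09968 mol/dm³.
Rates in a CSTR are evaluated at the outlet concentration: r_N = 0.825×0.09968^1.5 = 0.02596, r_P = 2.94×0.09968^2 = 0.02921.
Fraction of consumed M going to N: r_N/(r_N+r_P) = 0.4706.
C_N = 0.4706·C_{M0}·X = 0.4706×1.12×0.911 = 0.480 mol/dm³.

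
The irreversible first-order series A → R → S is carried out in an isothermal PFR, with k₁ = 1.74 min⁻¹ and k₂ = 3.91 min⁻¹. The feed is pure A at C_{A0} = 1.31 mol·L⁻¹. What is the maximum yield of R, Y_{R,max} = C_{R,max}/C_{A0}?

At the optimum, C_{R,max}/C_{A0} = (k₁/k₂)^[k₂/(k₂−k₁)].
= (1.74/3.91)^(3.91/(3.91−1.74)) = (0.4450)^(1.802) = 0.2325.

0.232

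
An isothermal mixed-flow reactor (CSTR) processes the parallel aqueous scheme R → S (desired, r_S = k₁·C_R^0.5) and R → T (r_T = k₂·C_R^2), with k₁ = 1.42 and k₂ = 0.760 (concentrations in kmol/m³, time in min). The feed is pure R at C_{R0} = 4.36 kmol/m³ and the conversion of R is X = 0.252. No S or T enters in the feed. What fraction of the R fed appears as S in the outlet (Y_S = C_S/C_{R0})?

0.0607

Exit C_R = C_{R0}(1−X) = 4.36×0.748 = 3.261 kmol/m³.
In a CSTR the entire volume is at exit conditions, so r_S = 1.42×3.261^0.5 = 2.564 and r_T = 0.760×3.261^2 = 8.083.
Fraction of consumed R going to S: r_S/(r_S+r_T) = 0.2408.
C_S = 0.2408·C_{R0}·X = 0.2408×4.36×0.252 = 0.265 kmol/m³; Y_S = C_S/C_{R0} = 0.0607.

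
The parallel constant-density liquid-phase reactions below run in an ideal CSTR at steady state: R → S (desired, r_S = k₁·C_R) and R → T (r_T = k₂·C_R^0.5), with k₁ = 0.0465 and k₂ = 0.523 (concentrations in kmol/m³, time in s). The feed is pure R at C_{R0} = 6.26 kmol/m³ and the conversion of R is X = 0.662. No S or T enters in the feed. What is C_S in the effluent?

Exit C_R = C_{R0}(1−X) = 6.26×0.338 = 2.116 kmol/m³.
Rates in a CSTR are evaluated at the outlet concentration: r_S = 0.0465×2.116 = 0.09839, r_T = 0.523×2.116^0.5 = 0.7608.
Fraction of consumed R going to S: r_S/(r_S+r_T) = 0.1145.
C_S = 0.1145·C_{R0}·X = 0.1145×6.26×0.662 = 0.475 kmol/m³.

0.475 kmol/m³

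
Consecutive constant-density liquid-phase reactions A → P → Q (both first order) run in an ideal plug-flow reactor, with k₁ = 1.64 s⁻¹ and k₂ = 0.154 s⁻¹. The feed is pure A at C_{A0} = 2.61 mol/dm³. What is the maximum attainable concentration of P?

2.04 mol/dm³

Evaluating C_P at τ_opt = ln(k₂/k₁)/(k₂−k₁) gives C_{P,max}/C_{A0} = (k₁/k₂)^[k₂/(k₂−k₁)].
= (1.64/0.154)^(0.154/(0.154−1.64)) = (10.65)^(-0.1036) = 0.7826.
C_{P,max} = 0.7826×2.61 = 2.04 mol/dm³.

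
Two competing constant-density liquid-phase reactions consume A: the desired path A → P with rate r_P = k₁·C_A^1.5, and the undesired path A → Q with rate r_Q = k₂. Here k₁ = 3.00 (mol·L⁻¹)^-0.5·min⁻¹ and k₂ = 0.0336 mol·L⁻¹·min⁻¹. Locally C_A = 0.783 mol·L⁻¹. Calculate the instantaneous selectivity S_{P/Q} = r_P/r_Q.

S_{P/Q} = r_P/r_Q = (k₁·C_A^1.5)/(k₂) = (k₁/k₂)·C_A^1.5.
= (3.00×0.7830^1.5) / (0.0336) = 2.079/0.03360 = 61.9.
Since the desired path is higher order in A, keeping C_A high (PFR or concentrated feed) favours P.

61.9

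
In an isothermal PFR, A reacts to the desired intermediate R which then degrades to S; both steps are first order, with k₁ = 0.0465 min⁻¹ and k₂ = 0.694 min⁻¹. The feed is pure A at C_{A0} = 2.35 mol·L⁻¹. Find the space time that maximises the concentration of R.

4.17 min

Setting dC_R/dτ = 0 gives τ_opt = ln(k₂/k₁)/(k₂−k₁).
= ln(0.694/0.0465)/(0.694−0.0465) = ln(14.92)/0.6475 = 2.703/0.6475 = 4.17 min.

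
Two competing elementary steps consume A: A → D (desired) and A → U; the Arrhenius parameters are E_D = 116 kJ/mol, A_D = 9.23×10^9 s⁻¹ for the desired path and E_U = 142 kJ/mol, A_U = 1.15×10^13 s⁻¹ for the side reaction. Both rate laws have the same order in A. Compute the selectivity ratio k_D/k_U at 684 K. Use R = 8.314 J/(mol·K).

0.0776

Since both paths have the same order in A, the concentration cancels and S_{D/U} = k_D/k_U = (A_D/A_U)·exp[(E_U−E_D)/(RT)].
(E_U−E_D)/(RT) = (142−116)×10³/(8.314×684) = 26000/5687 = 4.572.
k_D/k_U = (9.23×10^9/1.15×10^13)·exp(4.572) = 8.026×10^-4 × 96.74 = 0.0776.
Since E_D < E_U, lowering the temperature improves selectivity toward D.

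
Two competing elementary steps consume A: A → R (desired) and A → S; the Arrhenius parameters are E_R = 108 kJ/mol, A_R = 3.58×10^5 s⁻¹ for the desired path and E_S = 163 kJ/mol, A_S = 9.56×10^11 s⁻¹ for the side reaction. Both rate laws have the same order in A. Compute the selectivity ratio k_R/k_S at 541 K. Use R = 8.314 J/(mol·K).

0.0766

With equal orders, S_{R/S} = k_R/k_S = (A_R/A_S)·exp[(E_S−E_R)/(RT)].
(E_S−E_R)/(RT) = (163−108)×10³/(8.314×541) = 55000/4498 = 12.23.
k_R/k_S = (3.58×10^5/9.56×10^11)·exp(12.23) = 3.745×10^-7 × 2.044×10^5 = 0.0766.
Since E_R < E_S, lowering the temperature improves selectivity toward R.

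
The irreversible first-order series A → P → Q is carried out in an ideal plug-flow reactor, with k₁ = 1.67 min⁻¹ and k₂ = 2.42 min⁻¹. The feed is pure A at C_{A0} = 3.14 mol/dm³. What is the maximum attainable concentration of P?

For a first-order series the maximum intermediate yield is C_{P,max}/C_{A0} = (k₁/k₂)^[k₂/(k₂−k₁)].
= (1.67/2.42)^(2.42/(2.42−1.67)) = (0.6901)^(3.227) = 0.3021.
C_{P,max} = 0.3021×3.14 = 0.949 mol/dm³.

0.949 mol/dm³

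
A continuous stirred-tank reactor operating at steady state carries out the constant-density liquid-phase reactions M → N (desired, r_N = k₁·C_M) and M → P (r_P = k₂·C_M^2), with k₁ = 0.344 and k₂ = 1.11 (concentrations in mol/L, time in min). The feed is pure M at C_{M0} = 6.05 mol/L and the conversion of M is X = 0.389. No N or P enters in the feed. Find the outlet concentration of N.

Exit C_M = C_{M0}(1−X) = 6.05×0.611 = 3.697 mol/L.
A CSTR operates uniformly at the exit composition, giving r_N = 1.272 and r_P = 15.17 (each k·C_M^n at C_M = 3.697).
Fraction of consumed M going to N: r_N/(r_N+r_P) = 0.07735.
C_N = 0.07735·C_{M0}·X = 0.07735×6.05×0.389 = 0.182 mol/L.

0.182 mol/L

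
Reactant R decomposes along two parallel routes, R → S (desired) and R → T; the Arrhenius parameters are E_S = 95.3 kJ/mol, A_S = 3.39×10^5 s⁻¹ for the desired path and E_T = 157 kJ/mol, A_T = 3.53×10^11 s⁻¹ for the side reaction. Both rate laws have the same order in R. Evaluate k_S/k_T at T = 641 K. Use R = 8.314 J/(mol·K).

Since both paths have the same order in R, the concentration cancels and S_{S/T} = k_S/k_T = (A_S/A_T)·exp[(E_T−E_S)/(RT)].
(E_T−E_S)/(RT) = (157−95.3)×10³/(8.314×641) = 61700/5329 = 11.58.
k_S/k_T = (3.39×10^5/3.53×10^11)·exp(11.58) = 9.603×10^-7 × 1.067×10^5 = 0.102.

0.102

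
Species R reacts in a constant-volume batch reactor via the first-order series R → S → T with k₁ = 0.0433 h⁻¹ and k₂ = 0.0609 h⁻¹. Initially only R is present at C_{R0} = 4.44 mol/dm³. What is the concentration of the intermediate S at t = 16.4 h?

1.35 mol/dm³

For first-order series with pure R initially, C_S(t) = k₁C_{R0}/(k₂−k₁)·(e^(−k₁t) − e^(−k₂t)).
e^(−k₁t) = e^(−0.0433×16.4) = e^(−0.7101) = 0.4916; e^(−k₂t) = e^(−0.9988) = 0.3683.
C_S = 0.0433×4.44/(0.0609−0.0433) × (0.4916−0.3683) = 10.92×0.1232 = 1.346 mol/dm³.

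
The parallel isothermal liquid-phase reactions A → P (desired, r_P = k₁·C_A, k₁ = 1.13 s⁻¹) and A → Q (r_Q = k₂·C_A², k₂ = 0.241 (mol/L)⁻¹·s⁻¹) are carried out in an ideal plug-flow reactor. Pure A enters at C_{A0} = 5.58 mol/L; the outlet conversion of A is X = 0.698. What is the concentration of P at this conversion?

C_A = C_{A0}(1−X) = 1.685 mol/L.
Along a PFR/batch, dC_P/dC_A = −r_P/(r_P+r_Q) = −k₁/(k₁+k₂·C_A).
Integrating from C_{A0} to C_A: C_P = (1.13/0.241)·ln[(1.13+0.241·5.58)/(1.13+0.241·1.69)] = 4.689·ln(2.475/1.536) = 2.236 mol/L.

2.24 mol/L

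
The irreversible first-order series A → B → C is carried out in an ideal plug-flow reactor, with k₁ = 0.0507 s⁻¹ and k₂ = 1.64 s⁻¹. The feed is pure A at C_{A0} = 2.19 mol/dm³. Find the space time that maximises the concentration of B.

The intermediate peaks when r₁ = r₂, i.e. k₁e^(−k₁τ) = k₂e^(−k₂τ), giving τ_opt = ln(k₂/k₁)/(k₂−k₁).
= ln(1.64/0.0507)/(1.64−0.0507) = ln(32.35)/1.589 = 3.477/1.589 = 2.19 s.

2.19 s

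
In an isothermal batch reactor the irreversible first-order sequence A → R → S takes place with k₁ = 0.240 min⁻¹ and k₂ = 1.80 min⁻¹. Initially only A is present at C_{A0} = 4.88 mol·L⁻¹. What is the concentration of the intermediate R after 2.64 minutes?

0.392 mol·L⁻¹

The intermediate concentration in a first-order A→B→C sequence is C_R = k₁C_{A0}(e^(−k₁t) − e^(−k₂t))/(k₂−k₁).
e^(−k₁t) = e^(−0.240×2.64) = e^(−0.6336) = 0.5307; e^(−k₂t) = e^(−4.752) = 0.008634.
C_R = 0.240×4.88/(1.80−0.240) × (0.5307−0.008634) = 0.7508×0.5220 = 0.3919 mol·L⁻¹.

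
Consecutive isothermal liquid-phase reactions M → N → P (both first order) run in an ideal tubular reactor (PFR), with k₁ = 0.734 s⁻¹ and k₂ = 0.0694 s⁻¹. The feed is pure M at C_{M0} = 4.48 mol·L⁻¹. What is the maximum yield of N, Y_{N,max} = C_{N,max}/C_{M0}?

For a first-order series the maximum intermediate yield is C_{N,max}/C_{M0} = (k₁/k₂)^[k₂/(k₂−k₁)].
= (0.734/0.0694)^(0.0694/(0.0694−0.734)) = (10.58)^(-0.1044) = 0.7817.

0.782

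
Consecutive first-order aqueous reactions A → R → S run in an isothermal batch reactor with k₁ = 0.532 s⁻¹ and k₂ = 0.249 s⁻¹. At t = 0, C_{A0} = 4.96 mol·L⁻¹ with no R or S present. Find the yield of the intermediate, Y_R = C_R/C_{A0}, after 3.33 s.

0.501

Solving the coupled first-order balances gives C_R(t) = [k₁/(k₂−k₁)]·C_{A0}·(e^(−k₁t) − e^(−k₂t)).
e^(−k₁t) = e^(−0.532×3.33) = e^(−1.772) = 0.1701; e^(−k₂t) = e^(−0.8292) = 0.4364.
C_R = 0.532×4.96/(0.249−0.532) × (0.1701−0.4364) = (-9.324)×(-0.2663) = 2.483 mol·L⁻¹.
Y_R = C_R/C_{A0} = 2.483/4.96 = 0.501.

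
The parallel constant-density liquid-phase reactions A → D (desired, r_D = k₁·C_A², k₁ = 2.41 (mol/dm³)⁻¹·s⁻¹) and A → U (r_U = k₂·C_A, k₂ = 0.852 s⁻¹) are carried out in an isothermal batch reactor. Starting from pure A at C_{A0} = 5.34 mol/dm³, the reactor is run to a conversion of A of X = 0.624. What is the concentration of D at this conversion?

3.02 mol/dm³

C_A = C_{A0}(1−X) = 2.008 mol/dm³.
Along a PFR/batch, dC_U/dC_A = −r_U/(r_D+r_U) = −k₂/(k₂+k₁·C_A).
Integrating from C_{A0} to C_A: C_U = (0.852/2.41)·ln[(0.852+2.41·5.34)/(0.852+2.41·2.01)] = 0.3535·ln(13.72/5.691) = 0.3111 mol/dm³.
Then C_D = (C_{A0}−C_A) − C_U = 3.332 − 0.3111 = 3.021 mol/dm³.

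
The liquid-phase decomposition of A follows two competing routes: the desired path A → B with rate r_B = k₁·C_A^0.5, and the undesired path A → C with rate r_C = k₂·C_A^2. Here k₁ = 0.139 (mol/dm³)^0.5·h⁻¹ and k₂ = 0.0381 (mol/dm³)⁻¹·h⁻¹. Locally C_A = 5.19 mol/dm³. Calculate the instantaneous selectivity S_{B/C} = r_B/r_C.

0.309

S_{B/C} = r_B/r_C = (k₁·C_A^0.5)/(k₂·C_A^2) = (k₁/k₂)·C_A^-1.5.
= (0.139×5.190^0.5) / (0.0381×5.190^2) = 0.3167/1.026 = 0.309.
The undesired path is higher order in A, so low C_A (CSTR or dilute feed) favours B.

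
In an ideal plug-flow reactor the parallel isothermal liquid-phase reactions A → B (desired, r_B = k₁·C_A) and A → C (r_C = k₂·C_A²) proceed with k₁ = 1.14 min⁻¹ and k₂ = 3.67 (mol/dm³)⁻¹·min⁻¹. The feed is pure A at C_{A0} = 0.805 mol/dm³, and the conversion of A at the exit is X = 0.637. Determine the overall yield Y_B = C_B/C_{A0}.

0.238

C_A = C_{A0}(1−X) = 0.2922 mol/dm³.
Along a PFR/batch, dC_B/dC_A = −r_B/(r_B+r_C) = −k₁/(k₁+k₂·C_A).
Integrating from C_{A0} to C_A: C_B = (1.14/3.67)·ln[(1.14+3.67·0.805)/(1.14+3.67·0.292)] = 0.3106·ln(4.094/2.212) = 0.1912 mol/dm³.
Y_B = C_B/C_{A0} = 0.1912/0.805 = 0.238.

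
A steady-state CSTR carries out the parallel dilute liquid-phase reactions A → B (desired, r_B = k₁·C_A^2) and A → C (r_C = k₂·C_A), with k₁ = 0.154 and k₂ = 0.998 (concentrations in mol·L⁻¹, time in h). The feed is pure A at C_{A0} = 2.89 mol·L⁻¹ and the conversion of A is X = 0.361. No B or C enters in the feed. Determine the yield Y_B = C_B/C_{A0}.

0.0801

Exit C_A = C_{A0}(1−X) = 2.89×0.639 = 1.847 mol·L⁻¹.
Rates in a CSTR are evaluated at the outlet concentration: r_B = 0.154×1.847^2 = 0.5252, r_C = 0.998×1.847 = 1.843.
Fraction of consumed A going to B: r_B/(r_B+r_C) = 0.2218.
C_B = 0.2218·C_{A0}·X = 0.2218×2.89×0.361 = 0.231 mol·L⁻¹; Y_B = C_B/C_{A0} = 0.0801.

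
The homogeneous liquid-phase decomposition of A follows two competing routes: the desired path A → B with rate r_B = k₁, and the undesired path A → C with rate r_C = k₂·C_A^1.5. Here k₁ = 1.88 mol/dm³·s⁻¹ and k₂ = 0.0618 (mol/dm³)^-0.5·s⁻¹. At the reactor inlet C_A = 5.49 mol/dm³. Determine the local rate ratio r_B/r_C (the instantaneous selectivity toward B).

S_{B/C} = r_B/r_C = (k₁)/(k₂·C_A^1.5) = (k₁/k₂)·C_A^-1.5.
= (1.88) / (0.0618×5.490^1.5) = 1.880/0.7950 = 2.36.
The undesired path is higher order in A, so low C_A (CSTR or dilute feed) favours B.

2.36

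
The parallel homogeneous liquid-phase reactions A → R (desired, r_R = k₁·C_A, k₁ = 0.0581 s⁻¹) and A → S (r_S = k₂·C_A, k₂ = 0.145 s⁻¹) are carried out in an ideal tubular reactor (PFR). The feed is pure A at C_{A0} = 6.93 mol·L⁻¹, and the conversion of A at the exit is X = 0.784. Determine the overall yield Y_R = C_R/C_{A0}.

0.224

C_A = C_{A0}(1−X) = 1.497 mol·L⁻¹.
Both paths are first order in A, so the instantaneous fraction to R is constant: dC_R/d(−C_A) = k₁/(k₁+k₂) = 0.2861.
C_R = 0.2861·(C_{A0}−C_A) = 0.2861×5.433 = 1.55 mol·L⁻¹.
Y_R = C_R/C_{A0} = 1.554/6.93 = 0.224.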